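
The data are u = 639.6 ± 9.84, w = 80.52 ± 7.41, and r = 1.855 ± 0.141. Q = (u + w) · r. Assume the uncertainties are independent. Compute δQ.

Let h = u + w = 720.1. δh = √(δu² + δw²) = √(96.8 + 54.9) = 12.3, so δh/h = 0.0171.
Q is then a monomial in h, r:
δQ/Q = √((δh/h)² + (1·δr/r)²) = √(0.000293 + 0.00578) = 0.0779
Q = 1336, so δQ = 0.0779 × 1336 = 104.

104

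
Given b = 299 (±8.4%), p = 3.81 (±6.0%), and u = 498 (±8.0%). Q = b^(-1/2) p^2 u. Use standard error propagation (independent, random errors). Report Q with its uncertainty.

418 ± 62.8

For a monomial Q ∝ b^(-1/2), p^2, u, fractional errors add in quadrature:
  (−½·δb/b)² = (-0.5×0.0840)² = 0.00176;  (2·δp/p)² = (2×0.0600)² = 0.0144;  (1·δu/u)² = (1×0.0800)² = 0.00640
δQ/Q = √(0.0226) = 0.150
Q = 418, so δQ = 0.150 × 418 = 62.8.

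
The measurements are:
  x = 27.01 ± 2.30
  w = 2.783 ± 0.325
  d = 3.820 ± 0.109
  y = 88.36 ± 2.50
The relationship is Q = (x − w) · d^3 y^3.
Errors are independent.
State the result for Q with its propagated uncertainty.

Let u = x − w = 24.23. δu = √(δx² + δw²) = √(5.29 + 0.106) = 2.32, so δu/u = 0.0959.
Q is then a monomial in u, d, y:
δQ/Q = √((δu/u)² + (3·δd/d)² + (3·δy/y)²) = √(0.00919 + 0.00733 + 0.00720) = 0.154
Q = 9.317e+08, so δQ = 0.154 × 9.317e+08 = 1.44e+08.

(9.317 ± 1.44) × 10^8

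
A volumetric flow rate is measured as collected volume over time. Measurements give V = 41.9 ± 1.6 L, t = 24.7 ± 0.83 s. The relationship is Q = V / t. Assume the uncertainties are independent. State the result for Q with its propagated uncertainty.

Since Q is a product/quotient, work with relative uncertainties:
  (1·δV/V)² = (1×0.0382)² = 0.00146;  (-1·δt/t)² = (-1×0.0336)² = 0.00113
δQ/Q = √(0.00259) = 0.0509
Q = 1.70 L/s, so δQ = 0.0509 × 1.70 = 0.0863 L/s.

1.70 ± 0.0863 L/s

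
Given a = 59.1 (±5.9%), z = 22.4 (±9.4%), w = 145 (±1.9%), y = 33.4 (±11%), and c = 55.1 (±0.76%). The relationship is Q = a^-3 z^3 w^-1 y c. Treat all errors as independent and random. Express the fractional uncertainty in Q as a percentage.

35.1%

Since Q is a product/quotient, work with relative uncertainties:
  (-3·δa/a)² = (-3×0.0590)² = 0.0313;  (3·δz/z)² = (3×0.0940)² = 0.0795;  (-1·δw/w)² = (-1×0.0190)² = 0.000361;  (1·δy/y)² = (1×0.110)² = 0.0121;  (1·δc/c)² = (1×0.00760)² = 5.78e-05
δQ/Q = √(0.123) = 0.351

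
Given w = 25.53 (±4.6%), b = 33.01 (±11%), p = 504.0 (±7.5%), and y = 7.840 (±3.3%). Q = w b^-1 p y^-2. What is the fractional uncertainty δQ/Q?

0.156

Products/powers → add relative errors in quadrature, weighted by exponent:
  (1·δw/w)² = (1×0.0460)² = 0.00212;  (-1·δb/b)² = (-1×0.110)² = 0.0121;  (1·δp/p)² = (1×0.0750)² = 0.00562;  (-2·δy/y)² = (-2×0.0330)² = 0.00436
δQ/Q = √(0.0242) = 0.156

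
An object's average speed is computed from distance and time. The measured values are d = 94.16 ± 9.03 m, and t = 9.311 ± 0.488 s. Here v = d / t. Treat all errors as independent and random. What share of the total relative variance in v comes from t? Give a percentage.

23.0%

(δv/v)² = (1·δd/d)² + (-1·δt/t)²
  d term: (1×0.0959)² = 0.00920
  t term: (-1×0.0524)² = 0.00275
Total = 0.0119. Share from t = 0.00275/0.0119 = 0.230.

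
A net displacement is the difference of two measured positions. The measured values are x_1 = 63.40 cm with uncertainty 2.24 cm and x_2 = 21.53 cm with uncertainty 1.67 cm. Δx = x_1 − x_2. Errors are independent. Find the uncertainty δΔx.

Sums and differences: (δΔx)² = Σ (cᵢ δxᵢ)².
  (δx_1)² = 5.02;  (δx_2)² = 2.79
δΔx = √(7.81) = 2.79 cm

2.79 cm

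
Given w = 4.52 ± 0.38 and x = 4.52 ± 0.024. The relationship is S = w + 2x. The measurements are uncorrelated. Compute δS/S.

S is a linear combination, so absolute uncertainties add in quadrature:
  (δw)² = 0.144;  (2·δx)² = 0.00230
δS = √(0.147) = 0.383
S = 13.6, so δS/S = 0.383/13.6 = 0.0282.

0.0282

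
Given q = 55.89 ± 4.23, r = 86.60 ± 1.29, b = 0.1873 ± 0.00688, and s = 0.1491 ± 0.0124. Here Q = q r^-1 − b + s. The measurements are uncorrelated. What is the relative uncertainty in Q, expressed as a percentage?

8.53%

Let p = q·r^-1 = 0.6454. δp/p = √((1·δq/q)² + (-1·δr/r)²) = √(0.00573 + 0.000222) = 0.0771, so δp = 0.0498.
Q = p − b + s: δQ = √(δp² + δb² + δs²) = √(0.00248 + 4.73e-05 + 0.000154) = 0.0518
Q = 0.6072, so δQ/Q = 0.0518/0.6072 = 0.0853.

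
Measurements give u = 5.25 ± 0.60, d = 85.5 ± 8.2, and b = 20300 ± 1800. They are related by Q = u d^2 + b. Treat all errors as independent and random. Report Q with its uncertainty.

58700 ± 8760

Let p = u·d^2 = 38400. δp/p = √((1·δu/u)² + (2·δd/d)²) = √(0.0131 + 0.0368) = 0.223, so δp = 8570.
Q = p + b: δQ = √(δp² + δb²) = √(7.34e+07 + 3.24e+06) = 8760
Q = 58700.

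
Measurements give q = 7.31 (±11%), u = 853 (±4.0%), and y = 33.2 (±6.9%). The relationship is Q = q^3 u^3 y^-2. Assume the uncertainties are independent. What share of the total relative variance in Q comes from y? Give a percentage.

(δQ/Q)² = (3·δq/q)² + (3·δu/u)² + (-2·δy/y)²
  q term: (3×0.110)² = 0.109
  u term: (3×0.0400)² = 0.0144
  y term: (-2×0.0690)² = 0.0190
Total = 0.142. Share from y = 0.0190/0.142 = 0.134.

13.4%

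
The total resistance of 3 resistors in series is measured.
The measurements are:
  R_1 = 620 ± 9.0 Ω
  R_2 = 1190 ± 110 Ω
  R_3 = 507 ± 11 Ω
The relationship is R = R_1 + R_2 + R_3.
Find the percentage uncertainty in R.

4.79%

Each term contributes (cᵢ δxᵢ)² to (δR)²:
  (δR_1)² = 81.0;  (δR_2)² = 12100;  (δR_3)² = 121
δR = √(12300) = 111 Ω
R = 2320 Ω, so δR/R = 111/2320 = 0.0479.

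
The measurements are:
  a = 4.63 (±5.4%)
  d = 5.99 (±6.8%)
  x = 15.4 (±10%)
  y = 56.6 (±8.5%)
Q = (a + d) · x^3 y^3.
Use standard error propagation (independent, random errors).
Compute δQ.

Let u = a + d = 10.6. δu = √(δa² + δd²) = √(0.0625 + 0.166) = 0.478, so δu/u = 0.0450.
Q is then a monomial in u, x, y:
δQ/Q = √((δu/u)² + (3·δx/x)² + (3·δy/y)²) = √(0.00203 + 0.0900 + 0.0650) = 0.396
Q = 7.03e+09, so δQ = 0.396 × 7.03e+09 = 2.79e+09.

2.79e+09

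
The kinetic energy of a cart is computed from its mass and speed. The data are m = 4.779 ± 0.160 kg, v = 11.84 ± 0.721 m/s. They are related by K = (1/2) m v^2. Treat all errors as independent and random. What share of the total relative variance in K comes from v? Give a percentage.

93.0%

(δK/K)² = (1·δm/m)² + (2·δv/v)²
  m term: (1×0.0335)² = 0.00112
  v term: (2×0.0609)² = 0.0148
Total = 0.0160. Share from v = 0.0148/0.0160 = 0.930.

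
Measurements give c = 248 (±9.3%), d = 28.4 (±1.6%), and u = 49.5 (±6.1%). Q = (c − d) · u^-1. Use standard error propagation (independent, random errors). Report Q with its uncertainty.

Let w = c − d = 220. δw = √(δc² + δd²) = √(532 + 0.206) = 23.1, so δw/w = 0.105.
Q is then a monomial in w, u:
δQ/Q = √((δw/w)² + (-1·δu/u)²) = √(0.0110 + 0.00372) = 0.121
Q = 4.44, so δQ = 0.121 × 4.44 = 0.539.

4.44 ± 0.539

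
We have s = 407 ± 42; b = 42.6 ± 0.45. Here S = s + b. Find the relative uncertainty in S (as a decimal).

S is a linear combination, so absolute uncertainties add in quadrature:
  (δs)² = 1760;  (δb)² = 0.203
δS = √(1760) = 42.0
S = 450, so δS/S = 42.0/450 = 0.0934.

0.0934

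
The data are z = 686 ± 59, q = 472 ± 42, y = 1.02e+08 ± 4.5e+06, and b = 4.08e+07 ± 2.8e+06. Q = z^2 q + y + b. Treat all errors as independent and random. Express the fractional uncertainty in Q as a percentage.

11.9%

Let p = z^2·q = 2.22e+08. δp/p = √((2·δz/z)² + (1·δq/q)²) = √(0.0296 + 0.00792) = 0.194, so δp = 4.3e+07.
Q = p + y + b: δQ = √(δp² + δy² + δb²) = √(1.85e+15 + 2.02e+13 + 7.84e+12) = 4.33e+07
Q = 3.65e+08, so δQ/Q = 4.33e+07/3.65e+08 = 0.119.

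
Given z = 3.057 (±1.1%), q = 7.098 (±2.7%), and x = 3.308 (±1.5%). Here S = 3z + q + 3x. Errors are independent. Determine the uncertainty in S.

0.263

S is a linear combination, so absolute uncertainties add in quadrature:
  (3·δz)² = 0.0102;  (δq)² = 0.0367;  (3·δx)² = 0.0222
δS = √(0.0691) = 0.263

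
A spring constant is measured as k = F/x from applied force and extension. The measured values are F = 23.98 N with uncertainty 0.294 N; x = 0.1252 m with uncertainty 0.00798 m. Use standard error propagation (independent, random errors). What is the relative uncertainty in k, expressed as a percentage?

6.49%

For a monomial k ∝ F, x^-1, fractional errors add in quadrature:
  (1·δF/F)² = (1×0.0123)² = 0.000150;  (-1·δx/x)² = (-1×0.0637)² = 0.00406
δk/k = √(0.00421) = 0.0649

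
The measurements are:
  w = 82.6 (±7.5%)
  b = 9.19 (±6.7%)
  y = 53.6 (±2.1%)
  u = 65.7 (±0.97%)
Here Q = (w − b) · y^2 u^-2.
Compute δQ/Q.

Let h = w − b = 73.4. δh = √(δw² + δb²) = √(38.4 + 0.379) = 6.23, so δh/h = 0.0848.
Q is then a monomial in h, y, u:
δQ/Q = √((δh/h)² + (2·δy/y)² + (-2·δu/u)²) = √(0.00719 + 0.00176 + 0.000376) = 0.0966

0.0966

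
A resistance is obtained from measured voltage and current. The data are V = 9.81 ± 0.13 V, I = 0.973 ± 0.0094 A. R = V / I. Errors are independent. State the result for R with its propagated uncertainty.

For a monomial R ∝ V, I^-1, fractional errors add in quadrature:
  (1·δV/V)² = (1×0.0133)² = 0.000176;  (-1·δI/I)² = (-1×0.00966)² = 9.33e-05
δR/R = √(0.000269) = 0.0164
R = 10.1 Ω, so δR = 0.0164 × 10.1 = 0.165 Ω.

10.1 ± 0.165 Ω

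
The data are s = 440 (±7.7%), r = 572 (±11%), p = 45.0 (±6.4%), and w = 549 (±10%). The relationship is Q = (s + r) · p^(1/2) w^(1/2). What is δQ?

Let u = s + r = 1010. δu = √(δs² + δr²) = √(1150 + 3960) = 71.5, so δu/u = 0.0706.
Q is then a monomial in u, p, w:
δQ/Q = √((δu/u)² + (½·δp/p)² + (½·δw/w)²) = √(0.00499 + 0.00102 + 0.00250) = 0.0923
Q = 1.59e+05, so δQ = 0.0923 × 1.59e+05 = 14700.

14700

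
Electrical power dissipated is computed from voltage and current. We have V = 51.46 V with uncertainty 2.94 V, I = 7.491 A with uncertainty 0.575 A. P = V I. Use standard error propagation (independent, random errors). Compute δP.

Products/powers → add relative errors in quadrature, weighted by exponent:
  (1·δV/V)² = (1×0.0571)² = 0.00326;  (1·δI/I)² = (1×0.0768)² = 0.00589
δP/P = √(0.00916) = 0.0957
P = 385.5 W, so δP = 0.0957 × 385.5 = 36.9 W.

36.9 W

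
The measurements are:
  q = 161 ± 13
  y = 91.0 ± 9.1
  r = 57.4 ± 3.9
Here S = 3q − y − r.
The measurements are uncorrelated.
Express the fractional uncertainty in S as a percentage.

12.0%

Each term contributes (cᵢ δxᵢ)² to (δS)²:
  (3·δq)² = 1520;  (δy)² = 82.8;  (δr)² = 15.2
δS = √(1620) = 40.2
S = 335, so δS/S = 40.2/335 = 0.120.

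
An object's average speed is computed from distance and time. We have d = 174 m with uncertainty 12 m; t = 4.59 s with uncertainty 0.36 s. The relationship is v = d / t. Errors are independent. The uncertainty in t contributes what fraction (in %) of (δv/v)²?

56.4%

(δv/v)² = (1·δd/d)² + (-1·δt/t)²
  d term: (1×0.0690)² = 0.00476
  t term: (-1×0.0784)² = 0.00615
Total = 0.0109. Share from t = 0.00615/0.0109 = 0.564.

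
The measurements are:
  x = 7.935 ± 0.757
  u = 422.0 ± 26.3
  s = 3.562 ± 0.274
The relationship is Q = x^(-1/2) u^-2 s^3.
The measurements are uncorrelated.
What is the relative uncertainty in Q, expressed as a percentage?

26.7%

For a monomial Q ∝ x^(-1/2), u^-2, s^3, fractional errors add in quadrature:
  (−½·δx/x)² = (-0.5×0.0954)² = 0.00228;  (-2·δu/u)² = (-2×0.0623)² = 0.0155;  (3·δs/s)² = (3×0.0769)² = 0.0533
δQ/Q = √(0.0711) = 0.267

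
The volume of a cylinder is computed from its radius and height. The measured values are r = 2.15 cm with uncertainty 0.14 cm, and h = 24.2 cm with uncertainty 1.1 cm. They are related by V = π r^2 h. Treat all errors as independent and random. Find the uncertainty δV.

48.5 cm^3

Each factor contributes (exponent × relative error)² to (δV/V)²:
  (2·δr/r)² = (2×0.0651)² = 0.0170;  (1·δh/h)² = (1×0.0455)² = 0.00207
δV/V = √(0.0190) = 0.138
V = 351 cm^3, so δV = 0.138 × 351 = 48.5 cm^3.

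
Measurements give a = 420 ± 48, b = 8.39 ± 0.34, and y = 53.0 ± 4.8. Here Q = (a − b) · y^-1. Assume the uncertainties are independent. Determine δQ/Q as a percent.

14.8%

Let u = a − b = 412. δu = √(δa² + δb²) = √(2300 + 0.116) = 48.0, so δu/u = 0.117.
Q is then a monomial in u, y:
δQ/Q = √((δu/u)² + (-1·δy/y)²) = √(0.0136 + 0.00820) = 0.148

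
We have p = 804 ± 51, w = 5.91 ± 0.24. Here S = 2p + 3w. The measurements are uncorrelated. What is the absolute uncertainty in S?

102

Sums and differences: (δS)² = Σ (cᵢ δxᵢ)².
  (2·δp)² = 10400;  (3·δw)² = 0.518
δS = √(10400) = 102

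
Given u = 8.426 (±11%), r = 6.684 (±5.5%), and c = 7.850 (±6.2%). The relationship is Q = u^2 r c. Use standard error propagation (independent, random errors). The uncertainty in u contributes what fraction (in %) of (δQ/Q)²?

87.6%

(δQ/Q)² = (2·δu/u)² + (1·δr/r)² + (1·δc/c)²
  u term: (2×0.110)² = 0.0484
  r term: (1×0.0550)² = 0.00302
  c term: (1×0.0620)² = 0.00384
Total = 0.0553. Share from u = 0.0484/0.0553 = 0.876.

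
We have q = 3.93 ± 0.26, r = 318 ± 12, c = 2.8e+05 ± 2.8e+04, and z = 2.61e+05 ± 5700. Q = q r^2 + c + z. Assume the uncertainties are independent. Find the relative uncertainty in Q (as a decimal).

Let p = q·r^2 = 3.97e+05. δp/p = √((1·δq/q)² + (2·δr/r)²) = √(0.00438 + 0.00570) = 0.100, so δp = 39900.
Q = p + c + z: δQ = √(δp² + δc² + δz²) = √(1.59e+09 + 7.84e+08 + 3.25e+07) = 49100
Q = 9.38e+05, so δQ/Q = 49100/9.38e+05 = 0.0523.

0.0523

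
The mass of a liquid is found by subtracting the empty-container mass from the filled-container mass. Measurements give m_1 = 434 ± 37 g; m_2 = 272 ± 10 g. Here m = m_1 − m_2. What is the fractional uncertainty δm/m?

0.237

Absolute uncertainties add in quadrature for a linear combination:
  (δm_1)² = 1370;  (δm_2)² = 100
δm = √(1470) = 38.3 g
m = 162 g, so δm/m = 38.3/162 = 0.237.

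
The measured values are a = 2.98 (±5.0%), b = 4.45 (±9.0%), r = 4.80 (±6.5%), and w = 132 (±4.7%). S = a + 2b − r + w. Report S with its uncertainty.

S is a linear combination, so absolute uncertainties add in quadrature:
  (δa)² = 0.0222;  (2·δb)² = 0.642;  (δr)² = 0.0973;  (δw)² = 38.5
δS = √(39.3) = 6.27
S = 139.

139 ± 6.27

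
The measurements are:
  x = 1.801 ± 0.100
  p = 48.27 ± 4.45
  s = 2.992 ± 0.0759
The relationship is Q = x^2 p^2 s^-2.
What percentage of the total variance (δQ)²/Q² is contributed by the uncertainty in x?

(δQ/Q)² = (2·δx/x)² + (2·δp/p)² + (-2·δs/s)²
  x term: (2×0.0555)² = 0.0123
  p term: (2×0.0922)² = 0.0340
  s term: (-2×0.0254)² = 0.00257
Total = 0.0489. Share from x = 0.0123/0.0489 = 0.252.

25.2%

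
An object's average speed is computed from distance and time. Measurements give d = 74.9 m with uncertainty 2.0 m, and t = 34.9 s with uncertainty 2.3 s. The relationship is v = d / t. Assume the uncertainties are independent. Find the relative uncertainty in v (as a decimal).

v is a product of powers, so relative uncertainties combine in quadrature:
  (1·δd/d)² = (1×0.0267)² = 0.000713;  (-1·δt/t)² = (-1×0.0659)² = 0.00434
δv/v = √(0.00506) = 0.0711

0.0711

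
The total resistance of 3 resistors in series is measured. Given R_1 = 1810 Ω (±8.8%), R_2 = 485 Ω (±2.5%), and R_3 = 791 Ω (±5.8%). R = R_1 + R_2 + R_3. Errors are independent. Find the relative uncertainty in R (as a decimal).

0.0539

R is a linear combination, so absolute uncertainties add in quadrature:
  (δR_1)² = 25400;  (δR_2)² = 147;  (δR_3)² = 2100
δR = √(27600) = 166 Ω
R = 3090 Ω, so δR/R = 166/3090 = 0.0539.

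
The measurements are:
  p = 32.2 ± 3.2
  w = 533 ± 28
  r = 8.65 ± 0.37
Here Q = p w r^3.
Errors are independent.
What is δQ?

Since Q is a product/quotient, work with relative uncertainties:
  (1·δp/p)² = (1×0.0994)² = 0.00988;  (1·δw/w)² = (1×0.0525)² = 0.00276;  (3·δr/r)² = (3×0.0428)² = 0.0165
δQ/Q = √(0.0291) = 0.171
Q = 1.11e+07, so δQ = 0.171 × 1.11e+07 = 1.89e+06.

1.89e+06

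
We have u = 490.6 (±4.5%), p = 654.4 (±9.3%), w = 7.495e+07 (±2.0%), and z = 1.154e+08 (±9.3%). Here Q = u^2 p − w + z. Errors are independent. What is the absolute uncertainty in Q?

2.31e+07

Let h = u^2·p = 1.575e+08. δh/h = √((2·δu/u)² + (1·δp/p)²) = √(0.00810 + 0.00865) = 0.129, so δh = 2.04e+07.
Q = h − w + z: δQ = √(δh² + δw² + δz²) = √(4.16e+14 + 2.25e+12 + 1.15e+14) = 2.31e+07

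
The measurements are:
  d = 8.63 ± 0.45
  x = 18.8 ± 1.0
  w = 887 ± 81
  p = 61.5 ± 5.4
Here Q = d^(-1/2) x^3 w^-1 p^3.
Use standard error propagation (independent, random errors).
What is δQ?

Each factor contributes (exponent × relative error)² to (δQ/Q)²:
  (−½·δd/d)² = (-0.5×0.0521)² = 0.000680;  (3·δx/x)² = (3×0.0532)² = 0.0255;  (-1·δw/w)² = (-1×0.0913)² = 0.00834;  (3·δp/p)² = (3×0.0878)² = 0.0694
δQ/Q = √(0.104) = 0.322
Q = 5.93e+05, so δQ = 0.322 × 5.93e+05 = 1.91e+05.

1.91e+05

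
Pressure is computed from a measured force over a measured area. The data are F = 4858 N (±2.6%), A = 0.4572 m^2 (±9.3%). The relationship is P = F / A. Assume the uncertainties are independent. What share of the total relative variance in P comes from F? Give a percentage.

(δP/P)² = (1·δF/F)² + (-1·δA/A)²
  F term: (1×0.0260)² = 0.000676
  A term: (-1×0.0930)² = 0.00865
Total = 0.00933. Share from F = 0.000676/0.00933 = 0.0725.

7.25%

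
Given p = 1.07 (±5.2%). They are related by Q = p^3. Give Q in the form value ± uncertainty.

1.23 ± 0.191

Since Q is a product/quotient, work with relative uncertainties:
  (3·δp/p)² = (3×0.0520)² = 0.0243
δQ/Q = √(0.0243) = 0.156
Q = 1.23, so δQ = 0.156 × 1.23 = 0.191.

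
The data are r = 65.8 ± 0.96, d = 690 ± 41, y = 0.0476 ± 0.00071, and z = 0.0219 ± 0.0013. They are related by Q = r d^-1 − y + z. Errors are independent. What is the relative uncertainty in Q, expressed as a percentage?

Let p = r·d^-1 = 0.0954. δp/p = √((1·δr/r)² + (-1·δd/d)²) = √(0.000213 + 0.00353) = 0.0612, so δp = 0.00583.
Q = p − y + z: δQ = √(δp² + δy² + δz²) = √(3.4e-05 + 5.04e-07 + 1.69e-06) = 0.00602
Q = 0.0697, so δQ/Q = 0.00602/0.0697 = 0.0864.

8.64%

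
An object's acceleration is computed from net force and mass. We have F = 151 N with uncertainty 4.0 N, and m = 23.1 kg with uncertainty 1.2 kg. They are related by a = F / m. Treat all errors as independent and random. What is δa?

For a monomial a ∝ F, m^-1, fractional errors add in quadrature:
  (1·δF/F)² = (1×0.0265)² = 0.000702;  (-1·δm/m)² = (-1×0.0519)² = 0.00270
δa/a = √(0.00340) = 0.0583
a = 6.54 m/s^2, so δa = 0.0583 × 6.54 = 0.381 m/s^2.

0.381 m/s^2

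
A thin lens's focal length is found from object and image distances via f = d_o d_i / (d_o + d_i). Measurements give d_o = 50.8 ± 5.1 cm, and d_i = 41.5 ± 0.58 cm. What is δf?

1.05 cm

∂f/∂d_o = (d_i/(d_o+d_i))² = 0.202;  ∂f/∂d_i = (d_o/(d_o+d_i))² = 0.303
δf = √((∂f/∂d_o · δd_o)² + (∂f/∂d_i · δd_i)²) = √(1.06 + 0.0309) = 1.05 cm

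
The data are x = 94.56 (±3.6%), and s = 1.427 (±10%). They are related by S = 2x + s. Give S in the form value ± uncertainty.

Sums and differences: (δS)² = Σ (cᵢ δxᵢ)².
  (2·δx)² = 46.4;  (δs)² = 0.0204
δS = √(46.4) = 6.81
S = 190.5.

190.5 ± 6.81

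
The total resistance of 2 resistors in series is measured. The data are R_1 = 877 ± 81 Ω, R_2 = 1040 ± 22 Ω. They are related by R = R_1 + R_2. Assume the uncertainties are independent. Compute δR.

Each term contributes (cᵢ δxᵢ)² to (δR)²:
  (δR_1)² = 6560;  (δR_2)² = 484
δR = √(7040) = 83.9 Ω

83.9 Ω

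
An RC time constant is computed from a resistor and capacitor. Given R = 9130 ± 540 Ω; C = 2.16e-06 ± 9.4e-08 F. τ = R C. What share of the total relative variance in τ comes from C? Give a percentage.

35.1%

(δτ/τ)² = (1·δR/R)² + (1·δC/C)²
  R term: (1×0.0591)² = 0.00350
  C term: (1×0.0435)² = 0.00189
Total = 0.00539. Share from C = 0.00189/0.00539 = 0.351.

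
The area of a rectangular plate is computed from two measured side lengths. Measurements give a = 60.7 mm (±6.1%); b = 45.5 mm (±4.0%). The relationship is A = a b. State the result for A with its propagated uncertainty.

2760 ± 201 mm^2

A is a product of powers, so relative uncertainties combine in quadrature:
  (1·δa/a)² = (1×0.0610)² = 0.00372;  (1·δb/b)² = (1×0.0400)² = 0.00160
δA/A = √(0.00532) = 0.0729
A = 2760 mm^2, so δA = 0.0729 × 2760 = 201 mm^2.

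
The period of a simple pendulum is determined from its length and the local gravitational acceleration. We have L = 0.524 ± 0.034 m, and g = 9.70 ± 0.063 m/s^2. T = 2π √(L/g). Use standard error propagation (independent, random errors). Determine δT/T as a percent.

Products/powers → add relative errors in quadrature, weighted by exponent:
  (½·δL/L)² = (0.5×0.0649)² = 0.00105;  (−½·δg/g)² = (-0.5×0.00649)² = 1.05e-05
δT/T = √(0.00106) = 0.0326

3.26%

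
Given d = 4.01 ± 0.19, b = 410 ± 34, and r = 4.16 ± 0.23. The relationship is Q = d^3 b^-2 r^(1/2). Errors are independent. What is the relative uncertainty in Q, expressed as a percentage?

22.0%

Relative error in a monomial: (δQ/Q)² = Σ (nᵢ · δxᵢ/xᵢ)².
  (3·δd/d)² = (3×0.0474)² = 0.0202;  (-2·δb/b)² = (-2×0.0829)² = 0.0275;  (½·δr/r)² = (0.5×0.0553)² = 0.000764
δQ/Q = √(0.0485) = 0.220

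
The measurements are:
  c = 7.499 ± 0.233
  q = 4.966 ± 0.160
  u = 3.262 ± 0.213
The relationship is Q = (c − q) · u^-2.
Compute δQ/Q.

0.172

Let w = c − q = 2.533. δw = √(δc² + δq²) = √(0.0543 + 0.0256) = 0.283, so δw/w = 0.112.
Q is then a monomial in w, u:
δQ/Q = √((δw/w)² + (-2·δu/u)²) = √(0.0125 + 0.0171) = 0.172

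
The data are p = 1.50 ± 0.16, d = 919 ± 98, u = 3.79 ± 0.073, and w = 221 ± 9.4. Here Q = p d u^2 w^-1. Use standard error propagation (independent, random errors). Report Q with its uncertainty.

89.6 ± 14.5

Each factor contributes (exponent × relative error)² to (δQ/Q)²:
  (1·δp/p)² = (1×0.107)² = 0.0114;  (1·δd/d)² = (1×0.107)² = 0.0114;  (2·δu/u)² = (2×0.0193)² = 0.00148;  (-1·δw/w)² = (-1×0.0425)² = 0.00181
δQ/Q = √(0.0260) = 0.161
Q = 89.6, so δQ = 0.161 × 89.6 = 14.5.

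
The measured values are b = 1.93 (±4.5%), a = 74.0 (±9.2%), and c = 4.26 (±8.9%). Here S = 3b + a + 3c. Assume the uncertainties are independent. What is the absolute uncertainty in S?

6.91

S is a linear combination, so absolute uncertainties add in quadrature:
  (3·δb)² = 0.0679;  (δa)² = 46.3;  (3·δc)² = 1.29
δS = √(47.7) = 6.91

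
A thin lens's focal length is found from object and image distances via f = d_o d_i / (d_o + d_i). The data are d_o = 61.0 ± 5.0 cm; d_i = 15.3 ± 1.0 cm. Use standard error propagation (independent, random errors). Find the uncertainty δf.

0.670 cm

∂f/∂d_o = (d_i/(d_o+d_i))² = 0.0402;  ∂f/∂d_i = (d_o/(d_o+d_i))² = 0.639
δf = √((∂f/∂d_o · δd_o)² + (∂f/∂d_i · δd_i)²) = √(0.0404 + 0.409) = 0.670 cm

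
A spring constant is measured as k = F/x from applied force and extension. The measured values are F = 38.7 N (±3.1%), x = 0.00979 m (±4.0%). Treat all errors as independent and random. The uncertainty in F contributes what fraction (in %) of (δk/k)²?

(δk/k)² = (1·δF/F)² + (-1·δx/x)²
  F term: (1×0.0310)² = 0.000961
  x term: (-1×0.0400)² = 0.00160
Total = 0.00256. Share from F = 0.000961/0.00256 = 0.375.

37.5%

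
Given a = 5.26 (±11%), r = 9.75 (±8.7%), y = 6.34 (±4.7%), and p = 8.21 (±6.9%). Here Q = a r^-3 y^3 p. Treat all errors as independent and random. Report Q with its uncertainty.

11.9 ± 3.84

Each factor contributes (exponent × relative error)² to (δQ/Q)²:
  (1·δa/a)² = (1×0.110)² = 0.0121;  (-3·δr/r)² = (-3×0.0870)² = 0.0681;  (3·δy/y)² = (3×0.0470)² = 0.0199;  (1·δp/p)² = (1×0.0690)² = 0.00476
δQ/Q = √(0.105) = 0.324
Q = 11.9, so δQ = 0.324 × 11.9 = 3.84.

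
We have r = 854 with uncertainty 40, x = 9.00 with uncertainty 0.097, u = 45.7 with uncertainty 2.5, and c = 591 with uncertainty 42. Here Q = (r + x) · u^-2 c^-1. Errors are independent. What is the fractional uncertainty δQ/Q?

0.138

Let w = r + x = 863. δw = √(δr² + δx²) = √(1600 + 0.00941) = 40.0, so δw/w = 0.0464.
Q is then a monomial in w, u, c:
δQ/Q = √((δw/w)² + (-2·δu/u)² + (-1·δc/c)²) = √(0.00215 + 0.0120 + 0.00505) = 0.138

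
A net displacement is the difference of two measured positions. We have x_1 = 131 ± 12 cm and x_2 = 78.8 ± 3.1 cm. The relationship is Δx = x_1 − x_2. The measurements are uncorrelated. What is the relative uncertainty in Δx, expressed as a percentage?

23.7%

Sums and differences: (δΔx)² = Σ (cᵢ δxᵢ)².
  (δx_1)² = 144;  (δx_2)² = 9.61
δΔx = √(154) = 12.4 cm
Δx = 52.2 cm, so δΔx/Δx = 12.4/52.2 = 0.237.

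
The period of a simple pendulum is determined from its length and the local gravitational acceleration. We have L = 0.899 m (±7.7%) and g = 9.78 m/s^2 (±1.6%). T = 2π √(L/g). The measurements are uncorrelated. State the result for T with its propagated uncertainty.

1.90 ± 0.0749 s

T is a product of powers, so relative uncertainties combine in quadrature:
  (½·δL/L)² = (0.5×0.0770)² = 0.00148;  (−½·δg/g)² = (-0.5×0.0160)² = 6.4e-05
δT/T = √(0.00155) = 0.0393
T = 1.90 s, so δT = 0.0393 × 1.90 = 0.0749 s.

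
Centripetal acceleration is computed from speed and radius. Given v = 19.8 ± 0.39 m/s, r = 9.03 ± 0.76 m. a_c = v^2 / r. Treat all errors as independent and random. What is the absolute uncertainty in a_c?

4.03 m/s^2

Each factor contributes (exponent × relative error)² to (δa_c/a_c)²:
  (2·δv/v)² = (2×0.0197)² = 0.00155;  (-1·δr/r)² = (-1×0.0842)² = 0.00708
δa_c/a_c = √(0.00864) = 0.0929
a_c = 43.4 m/s^2, so δa_c = 0.0929 × 43.4 = 4.03 m/s^2.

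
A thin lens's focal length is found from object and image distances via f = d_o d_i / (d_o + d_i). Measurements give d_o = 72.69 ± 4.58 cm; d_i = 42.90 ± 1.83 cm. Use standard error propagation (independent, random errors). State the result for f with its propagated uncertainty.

26.98 ± 0.960 cm

∂f/∂d_o = (d_i/(d_o+d_i))² = 0.138;  ∂f/∂d_i = (d_o/(d_o+d_i))² = 0.395
δf = √((∂f/∂d_o · δd_o)² + (∂f/∂d_i · δd_i)²) = √(0.398 + 0.524) = 0.960 cm
f = 26.98 cm.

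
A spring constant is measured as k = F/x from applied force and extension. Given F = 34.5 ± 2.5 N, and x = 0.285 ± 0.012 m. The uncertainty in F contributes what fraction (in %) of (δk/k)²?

(δk/k)² = (1·δF/F)² + (-1·δx/x)²
  F term: (1×0.0725)² = 0.00525
  x term: (-1×0.0421)² = 0.00177
Total = 0.00702. Share from F = 0.00525/0.00702 = 0.748.

74.8%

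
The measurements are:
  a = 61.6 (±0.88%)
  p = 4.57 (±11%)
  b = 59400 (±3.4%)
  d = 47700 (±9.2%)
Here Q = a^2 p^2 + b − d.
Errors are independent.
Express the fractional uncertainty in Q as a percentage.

20.0%

Let w = a^2·p^2 = 79200. δw/w = √((2·δa/a)² + (2·δp/p)²) = √(0.000310 + 0.0484) = 0.221, so δw = 17500.
Q = w + b − d: δQ = √(δw² + δb² + δd²) = √(3.06e+08 + 4.08e+06 + 1.93e+07) = 18100
Q = 90900, so δQ/Q = 18100/90900 = 0.200.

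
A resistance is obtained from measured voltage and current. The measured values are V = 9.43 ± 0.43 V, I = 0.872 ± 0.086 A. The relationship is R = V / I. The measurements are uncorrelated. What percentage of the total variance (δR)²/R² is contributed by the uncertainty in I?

(δR/R)² = (1·δV/V)² + (-1·δI/I)²
  V term: (1×0.0456)² = 0.00208
  I term: (-1×0.0986)² = 0.00973
Total = 0.0118. Share from I = 0.00973/0.0118 = 0.824.

82.4%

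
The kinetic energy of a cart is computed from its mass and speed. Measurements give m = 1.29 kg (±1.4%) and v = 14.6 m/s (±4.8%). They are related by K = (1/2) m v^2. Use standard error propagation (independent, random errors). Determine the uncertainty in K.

13.3 J

Since K is a product/quotient, work with relative uncertainties:
  (1·δm/m)² = (1×0.0140)² = 0.000196;  (2·δv/v)² = (2×0.0480)² = 0.00922
δK/K = √(0.00941) = 0.0970
K = 137 J, so δK = 0.0970 × 137 = 13.3 J.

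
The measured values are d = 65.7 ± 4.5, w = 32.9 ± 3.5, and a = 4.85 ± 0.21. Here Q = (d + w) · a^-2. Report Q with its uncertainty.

4.19 ± 0.436

Let u = d + w = 98.6. δu = √(δd² + δw²) = √(20.2 + 12.2) = 5.70, so δu/u = 0.0578.
Q is then a monomial in u, a:
δQ/Q = √((δu/u)² + (-2·δa/a)²) = √(0.00334 + 0.00750) = 0.104
Q = 4.19, so δQ = 0.104 × 4.19 = 0.436.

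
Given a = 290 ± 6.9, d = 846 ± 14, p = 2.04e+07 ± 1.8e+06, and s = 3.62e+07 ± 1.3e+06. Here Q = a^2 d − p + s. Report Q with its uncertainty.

Let w = a^2·d = 7.11e+07. δw/w = √((2·δa/a)² + (1·δd/d)²) = √(0.00226 + 0.000274) = 0.0504, so δw = 3.58e+06.
Q = w − p + s: δQ = √(δw² + δp² + δs²) = √(1.28e+13 + 3.24e+12 + 1.69e+12) = 4.22e+06
Q = 8.69e+07.

(8.69 ± 0.422) × 10^7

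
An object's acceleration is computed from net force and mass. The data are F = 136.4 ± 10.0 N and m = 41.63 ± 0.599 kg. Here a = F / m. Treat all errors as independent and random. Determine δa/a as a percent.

7.47%

a is a product of powers, so relative uncertainties combine in quadrature:
  (1·δF/F)² = (1×0.0733)² = 0.00537;  (-1·δm/m)² = (-1×0.0144)² = 0.000207
δa/a = √(0.00558) = 0.0747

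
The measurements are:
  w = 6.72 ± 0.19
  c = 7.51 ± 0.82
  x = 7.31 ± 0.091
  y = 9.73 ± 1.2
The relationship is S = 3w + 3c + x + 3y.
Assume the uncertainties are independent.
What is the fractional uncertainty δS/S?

0.0555

Sums and differences: (δS)² = Σ (cᵢ δxᵢ)².
  (3·δw)² = 0.325;  (3·δc)² = 6.05;  (δx)² = 0.00828;  (3·δy)² = 13.0
δS = √(19.3) = 4.40
S = 79.2, so δS/S = 4.40/79.2 = 0.0555.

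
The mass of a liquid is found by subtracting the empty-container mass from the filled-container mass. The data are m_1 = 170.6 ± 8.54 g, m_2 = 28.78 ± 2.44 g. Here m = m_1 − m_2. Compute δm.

Each term contributes (cᵢ δxᵢ)² to (δm)²:
  (δm_1)² = 72.9;  (δm_2)² = 5.95
δm = √(78.9) = 8.88 g

8.88 g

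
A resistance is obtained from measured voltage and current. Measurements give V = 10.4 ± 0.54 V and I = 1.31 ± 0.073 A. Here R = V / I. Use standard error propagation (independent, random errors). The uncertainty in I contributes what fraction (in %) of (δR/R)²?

(δR/R)² = (1·δV/V)² + (-1·δI/I)²
  V term: (1×0.0519)² = 0.00270
  I term: (-1×0.0557)² = 0.00311
Total = 0.00580. Share from I = 0.00311/0.00580 = 0.535.

53.5%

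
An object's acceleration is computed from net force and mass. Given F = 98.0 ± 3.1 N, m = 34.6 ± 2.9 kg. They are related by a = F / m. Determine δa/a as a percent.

8.96%

Products/powers → add relative errors in quadrature, weighted by exponent:
  (1·δF/F)² = (1×0.0316)² = 0.00100;  (-1·δm/m)² = (-1×0.0838)² = 0.00702
δa/a = √(0.00803) = 0.0896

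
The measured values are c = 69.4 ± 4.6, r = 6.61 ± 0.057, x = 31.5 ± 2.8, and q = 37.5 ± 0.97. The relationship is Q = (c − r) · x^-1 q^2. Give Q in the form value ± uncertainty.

Let u = c − r = 62.8. δu = √(δc² + δr²) = √(21.2 + 0.00325) = 4.60, so δu/u = 0.0733.
Q is then a monomial in u, x, q:
δQ/Q = √((δu/u)² + (-1·δx/x)² + (2·δq/q)²) = √(0.00537 + 0.00790 + 0.00268) = 0.126
Q = 2800, so δQ = 0.126 × 2800 = 354.

2800 ± 354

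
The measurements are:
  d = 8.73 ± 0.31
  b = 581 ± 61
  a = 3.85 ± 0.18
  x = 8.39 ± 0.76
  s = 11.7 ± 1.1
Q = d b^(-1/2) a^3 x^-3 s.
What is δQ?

0.134

For a monomial Q ∝ d, b^(-1/2), a^3, x^-3, s, fractional errors add in quadrature:
  (1·δd/d)² = (1×0.0355)² = 0.00126;  (−½·δb/b)² = (-0.5×0.105)² = 0.00276;  (3·δa/a)² = (3×0.0468)² = 0.0197;  (-3·δx/x)² = (-3×0.0906)² = 0.0738;  (1·δs/s)² = (1×0.0940)² = 0.00884
δQ/Q = √(0.106) = 0.326
Q = 0.409, so δQ = 0.326 × 0.409 = 0.134.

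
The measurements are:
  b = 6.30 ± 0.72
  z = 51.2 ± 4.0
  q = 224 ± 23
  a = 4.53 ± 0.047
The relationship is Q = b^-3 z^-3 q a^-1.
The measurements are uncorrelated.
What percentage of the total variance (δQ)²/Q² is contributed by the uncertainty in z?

30.0%

(δQ/Q)² = (-3·δb/b)² + (-3·δz/z)² + (1·δq/q)² + (-1·δa/a)²
  b term: (-3×0.114)² = 0.118
  z term: (-3×0.0781)² = 0.0549
  q term: (1×0.103)² = 0.0105
  a term: (-1×0.0104)² = 0.000108
Total = 0.183. Share from z = 0.0549/0.183 = 0.300.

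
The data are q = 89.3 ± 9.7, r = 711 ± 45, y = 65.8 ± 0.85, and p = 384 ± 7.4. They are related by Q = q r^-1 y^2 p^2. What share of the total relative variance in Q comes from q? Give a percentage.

65.7%

(δQ/Q)² = (1·δq/q)² + (-1·δr/r)² + (2·δy/y)² + (2·δp/p)²
  q term: (1×0.109)² = 0.0118
  r term: (-1×0.0633)² = 0.00401
  y term: (2×0.0129)² = 0.000667
  p term: (2×0.0193)² = 0.00149
Total = 0.0180. Share from q = 0.0118/0.0180 = 0.657.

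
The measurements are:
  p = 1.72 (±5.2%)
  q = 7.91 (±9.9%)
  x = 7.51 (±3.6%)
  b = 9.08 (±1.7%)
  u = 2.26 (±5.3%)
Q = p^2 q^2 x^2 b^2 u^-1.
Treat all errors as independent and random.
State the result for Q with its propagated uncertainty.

For a monomial Q ∝ p^2, q^2, x^2, b^2, u^-1, fractional errors add in quadrature:
  (2·δp/p)² = (2×0.0520)² = 0.0108;  (2·δq/q)² = (2×0.0990)² = 0.0392;  (2·δx/x)² = (2×0.0360)² = 0.00518;  (2·δb/b)² = (2×0.0170)² = 0.00116;  (-1·δu/u)² = (-1×0.0530)² = 0.00281
δQ/Q = √(0.0592) = 0.243
Q = 3.81e+05, so δQ = 0.243 × 3.81e+05 = 92600.

(3.81 ± 0.926) × 10^5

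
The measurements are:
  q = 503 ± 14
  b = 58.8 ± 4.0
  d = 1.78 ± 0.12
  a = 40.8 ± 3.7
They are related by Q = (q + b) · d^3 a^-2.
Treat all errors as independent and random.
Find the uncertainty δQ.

0.519

Let u = q + b = 562. δu = √(δq² + δb²) = √(196 + 16.0) = 14.6, so δu/u = 0.0259.
Q is then a monomial in u, d, a:
δQ/Q = √((δu/u)² + (3·δd/d)² + (-2·δa/a)²) = √(0.000672 + 0.0409 + 0.0329) = 0.273
Q = 1.90, so δQ = 0.273 × 1.90 = 0.519.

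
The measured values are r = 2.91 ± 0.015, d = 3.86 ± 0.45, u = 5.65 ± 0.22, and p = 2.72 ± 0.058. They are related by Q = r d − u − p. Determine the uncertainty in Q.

Let w = r·d = 11.2. δw/w = √((1·δr/r)² + (1·δd/d)²) = √(2.66e-05 + 0.0136) = 0.117, so δw = 1.31.
Q = w − u − p: δQ = √(δw² + δu² + δp²) = √(1.72 + 0.0484 + 0.00336) = 1.33

1.33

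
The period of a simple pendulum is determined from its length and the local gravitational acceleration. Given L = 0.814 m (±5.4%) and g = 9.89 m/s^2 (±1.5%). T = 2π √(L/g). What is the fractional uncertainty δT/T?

0.0280

Since T is a product/quotient, work with relative uncertainties:
  (½·δL/L)² = (0.5×0.0540)² = 0.000729;  (−½·δg/g)² = (-0.5×0.0150)² = 5.62e-05
δT/T = √(0.000785) = 0.0280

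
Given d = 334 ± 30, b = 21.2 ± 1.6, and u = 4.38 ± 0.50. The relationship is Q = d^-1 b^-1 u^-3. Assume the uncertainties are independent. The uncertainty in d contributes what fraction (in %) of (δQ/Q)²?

6.16%

(δQ/Q)² = (-1·δd/d)² + (-1·δb/b)² + (-3·δu/u)²
  d term: (-1×0.0898)² = 0.00807
  b term: (-1×0.0755)² = 0.00570
  u term: (-3×0.114)² = 0.117
Total = 0.131. Share from d = 0.00807/0.131 = 0.0616.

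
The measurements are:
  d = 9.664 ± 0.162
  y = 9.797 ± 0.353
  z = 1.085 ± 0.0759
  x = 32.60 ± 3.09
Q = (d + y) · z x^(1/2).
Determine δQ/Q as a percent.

8.68%

Let u = d + y = 19.46. δu = √(δd² + δy²) = √(0.0262 + 0.125) = 0.388, so δu/u = 0.0200.
Q is then a monomial in u, z, x:
δQ/Q = √((δu/u)² + (1·δz/z)² + (½·δx/x)²) = √(0.000398 + 0.00489 + 0.00225) = 0.0868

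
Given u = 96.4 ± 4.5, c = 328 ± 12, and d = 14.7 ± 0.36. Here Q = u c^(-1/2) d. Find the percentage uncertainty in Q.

5.58%

Q is a product of powers, so relative uncertainties combine in quadrature:
  (1·δu/u)² = (1×0.0467)² = 0.00218;  (−½·δc/c)² = (-0.5×0.0366)² = 0.000335;  (1·δd/d)² = (1×0.0245)² = 0.000600
δQ/Q = √(0.00311) = 0.0558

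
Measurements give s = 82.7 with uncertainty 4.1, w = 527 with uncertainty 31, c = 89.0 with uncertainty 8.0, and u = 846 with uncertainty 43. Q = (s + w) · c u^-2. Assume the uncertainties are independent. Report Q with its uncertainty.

0.0758 ± 0.0110

Let h = s + w = 610. δh = √(δs² + δw²) = √(16.8 + 961) = 31.3, so δh/h = 0.0513.
Q is then a monomial in h, c, u:
δQ/Q = √((δh/h)² + (1·δc/c)² + (-2·δu/u)²) = √(0.00263 + 0.00808 + 0.0103) = 0.145
Q = 0.0758, so δQ = 0.145 × 0.0758 = 0.0110.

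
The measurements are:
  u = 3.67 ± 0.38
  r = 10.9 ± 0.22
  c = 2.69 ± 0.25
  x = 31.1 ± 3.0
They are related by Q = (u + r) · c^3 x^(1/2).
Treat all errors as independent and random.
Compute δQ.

450

Let w = u + r = 14.6. δw = √(δu² + δr²) = √(0.144 + 0.0484) = 0.439, so δw/w = 0.0301.
Q is then a monomial in w, c, x:
δQ/Q = √((δw/w)² + (3·δc/c)² + (½·δx/x)²) = √(0.000908 + 0.0777 + 0.00233) = 0.285
Q = 1580, so δQ = 0.285 × 1580 = 450.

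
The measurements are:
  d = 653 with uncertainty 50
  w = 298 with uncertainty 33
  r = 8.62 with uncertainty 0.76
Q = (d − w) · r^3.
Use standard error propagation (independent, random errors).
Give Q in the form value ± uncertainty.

(2.27 ± 0.713) × 10^5

Let u = d − w = 355. δu = √(δd² + δw²) = √(2500 + 1090) = 59.9, so δu/u = 0.169.
Q is then a monomial in u, r:
δQ/Q = √((δu/u)² + (3·δr/r)²) = √(0.0285 + 0.0700) = 0.314
Q = 2.27e+05, so δQ = 0.314 × 2.27e+05 = 71300.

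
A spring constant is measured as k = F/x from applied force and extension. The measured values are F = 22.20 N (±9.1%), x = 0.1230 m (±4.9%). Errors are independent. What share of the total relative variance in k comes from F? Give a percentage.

77.5%

(δk/k)² = (1·δF/F)² + (-1·δx/x)²
  F term: (1×0.0910)² = 0.00828
  x term: (-1×0.0490)² = 0.00240
Total = 0.0107. Share from F = 0.00828/0.0107 = 0.775.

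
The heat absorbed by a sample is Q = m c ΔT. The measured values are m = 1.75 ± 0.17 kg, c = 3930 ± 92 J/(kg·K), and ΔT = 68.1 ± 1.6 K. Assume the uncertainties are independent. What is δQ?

Q is a product of powers, so relative uncertainties combine in quadrature:
  (1·δm/m)² = (1×0.0971)² = 0.00944;  (1·δc/c)² = (1×0.0234)² = 0.000548;  (1·δΔT/ΔT)² = (1×0.0235)² = 0.000552
δQ/Q = √(0.0105) = 0.103
Q = 4.68e+05 J, so δQ = 0.103 × 4.68e+05 = 48100 J.

48100 J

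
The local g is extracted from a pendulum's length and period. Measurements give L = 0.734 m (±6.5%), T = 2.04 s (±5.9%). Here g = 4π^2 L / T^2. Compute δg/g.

Relative error in a monomial: (δg/g)² = Σ (nᵢ · δxᵢ/xᵢ)².
  (1·δL/L)² = (1×0.0650)² = 0.00423;  (-2·δT/T)² = (-2×0.0590)² = 0.0139
δg/g = √(0.0181) = 0.135

0.135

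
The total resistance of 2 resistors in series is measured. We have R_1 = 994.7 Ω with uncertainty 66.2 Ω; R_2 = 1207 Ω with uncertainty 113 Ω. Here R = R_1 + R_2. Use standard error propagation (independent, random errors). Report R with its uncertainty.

2202 ± 131 Ω

R is a linear combination, so absolute uncertainties add in quadrature:
  (δR_1)² = 4380;  (δR_2)² = 12800
δR = √(17200) = 131 Ω
R = 2202 Ω.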